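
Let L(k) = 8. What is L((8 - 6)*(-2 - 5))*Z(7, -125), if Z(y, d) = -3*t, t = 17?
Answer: -408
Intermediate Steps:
Z(y, d) = -51 (Z(y, d) = -3*17 = -51)
L((8 - 6)*(-2 - 5))*Z(7, -125) = 8*(-51) = -408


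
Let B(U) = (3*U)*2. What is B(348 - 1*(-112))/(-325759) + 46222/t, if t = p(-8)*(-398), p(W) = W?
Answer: 7524222329/518608328 ≈ 14.508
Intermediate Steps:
B(U) = 6*U
t = 3184 (t = -8*(-398) = 3184)
B(348 - 1*(-112))/(-325759) + 46222/t = (6*(348 - 1*(-112)))/(-325759) + 46222/3184 = (6*(348 + 112))*(-1/325759) + 46222*(1/3184) = (6*460)*(-1/325759) + 23111/1592 = 2760*(-1/325759) + 23111/1592 = -2760/325759 + 23111/1592 = 7524222329/518608328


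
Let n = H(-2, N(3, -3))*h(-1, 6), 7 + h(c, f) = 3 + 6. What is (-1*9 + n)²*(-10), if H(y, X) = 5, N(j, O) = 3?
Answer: -10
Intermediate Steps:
h(c, f) = 2 (h(c, f) = -7 + (3 + 6) = -7 + 9 = 2)
n = 10 (n = 5*2 = 10)
(-1*9 + n)²*(-10) = (-1*9 + 10)²*(-10) = (-9 + 10)²*(-10) = 1²*(-10) = 1*(-10) = -10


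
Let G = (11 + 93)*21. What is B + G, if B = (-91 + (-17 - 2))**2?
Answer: 14284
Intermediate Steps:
G = 2184 (G = 104*21 = 2184)
B = 12100 (B = (-91 - 19)**2 = (-110)**2 = 12100)
B + G = 12100 + 2184 = 14284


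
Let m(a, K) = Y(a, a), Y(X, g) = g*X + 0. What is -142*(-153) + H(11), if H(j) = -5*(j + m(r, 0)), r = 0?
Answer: 21671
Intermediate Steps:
Y(X, g) = X*g (Y(X, g) = X*g + 0 = X*g)
m(a, K) = a² (m(a, K) = a*a = a²)
H(j) = -5*j (H(j) = -5*(j + 0²) = -5*(j + 0) = -5*j)
-142*(-153) + H(11) = -142*(-153) - 5*11 = 21726 - 55 = 21671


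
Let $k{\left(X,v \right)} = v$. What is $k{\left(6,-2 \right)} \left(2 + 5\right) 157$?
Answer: $-2198$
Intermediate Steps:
$k{\left(6,-2 \right)} \left(2 + 5\right) 157 = - 2 \left(2 + 5\right) 157 = \left(-2\right) 7 \cdot 157 = \left(-14\right) 157 = -2198$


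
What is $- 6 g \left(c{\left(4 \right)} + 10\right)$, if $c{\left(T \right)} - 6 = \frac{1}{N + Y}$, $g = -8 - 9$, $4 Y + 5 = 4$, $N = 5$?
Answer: $\frac{31416}{19} \approx 1653.5$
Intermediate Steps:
$Y = - \frac{1}{4}$ ($Y = - \frac{5}{4} + \frac{1}{4} \cdot 4 = - \frac{5}{4} + 1 = - \frac{1}{4} \approx -0.25$)
$g = -17$ ($g = -8 - 9 = -17$)
$c{\left(T \right)} = \frac{118}{19}$ ($c{\left(T \right)} = 6 + \frac{1}{5 - \frac{1}{4}} = 6 + \frac{1}{\frac{19}{4}} = 6 + \frac{4}{19} = \frac{118}{19}$)
$- 6 g \left(c{\left(4 \right)} + 10\right) = - 6 \left(- 17 \left(\frac{118}{19} + 10\right)\right) = - 6 \left(\left(-17\right) \frac{308}{19}\right) = \left(-6\right) \left(- \frac{5236}{19}\right) = \frac{31416}{19}$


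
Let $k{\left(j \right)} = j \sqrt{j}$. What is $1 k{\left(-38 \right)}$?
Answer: $- 38 i \sqrt{38} \approx - 234.25 i$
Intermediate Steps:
$k{\left(j \right)} = j^{\frac{3}{2}}$
$1 k{\left(-38 \right)} = 1 \left(-38\right)^{\frac{3}{2}} = 1 \left(- 38 i \sqrt{38}\right) = - 38 i \sqrt{38}$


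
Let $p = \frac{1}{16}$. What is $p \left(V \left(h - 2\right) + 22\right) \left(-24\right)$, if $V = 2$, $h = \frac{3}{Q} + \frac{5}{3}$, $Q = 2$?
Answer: $- \frac{73}{2} \approx -36.5$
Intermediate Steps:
$h = \frac{19}{6}$ ($h = \frac{3}{2} + \frac{5}{3} = \frac{19}{6} \approx 3.1667$)
$p = \frac{1}{16} \approx 0.0625$
$p \left(V \left(h - 2\right) + 22\right) \left(-24\right) = \frac{2 \left(\frac{19}{6} - 2\right) + 22}{16} \left(-24\right) = \frac{2 \cdot \frac{7}{6} + 22}{16} \left(-24\right) = \frac{\frac{7}{3} + 22}{16} \left(-24\right) = \frac{1}{16} \cdot \frac{73}{3} \left(-24\right) = \frac{73}{48} \left(-24\right) = - \frac{73}{2}$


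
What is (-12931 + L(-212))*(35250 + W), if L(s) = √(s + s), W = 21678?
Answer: -736135968 + 113856*I*√106 ≈ -7.3614e+8 + 1.1722e+6*I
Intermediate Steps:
L(s) = √2*√s (L(s) = √(2*s) = √2*√s)
(-12931 + L(-212))*(35250 + W) = (-12931 + √2*√(-212))*(35250 + 21678) = (-12931 + √2*(2*I*√53))*56928 = (-12931 + 2*I*√106)*56928 = -736135968 + 113856*I*√106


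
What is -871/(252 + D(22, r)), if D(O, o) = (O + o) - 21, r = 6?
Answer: -871/259 ≈ -3.3629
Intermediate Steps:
D(O, o) = -21 + O + o
-871/(252 + D(22, r)) = -871/(252 + (-21 + 22 + 6)) = -871/(252 + 7) = -871/259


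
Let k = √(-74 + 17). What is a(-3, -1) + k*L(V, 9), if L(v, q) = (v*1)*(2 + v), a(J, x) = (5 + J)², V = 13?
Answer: 4 + 195*I*√57 ≈ 4.0 + 1472.2*I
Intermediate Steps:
k = I*√57 (k = √(-57) = I*√57 ≈ 7.5498*I)
L(v, q) = v*(2 + v)
a(-3, -1) + k*L(V, 9) = (5 - 3)² + (I*√57)*(13*(2 + 13)) = 2² + (I*√57)*(13*15) = 4 + (I*√57)*195 = 4 + 195*I*√57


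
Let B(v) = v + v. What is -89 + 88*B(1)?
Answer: 87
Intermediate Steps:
B(v) = 2*v
-89 + 88*B(1) = -89 + 88*(2*1) = -89 + 88*2 = -89 + 176 = 87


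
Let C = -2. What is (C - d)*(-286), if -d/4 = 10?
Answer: -10868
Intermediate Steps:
d = -40 (d = -4*10 = -40)
(C - d)*(-286) = (-2 - 1*(-40))*(-286) = (-2 + 40)*(-286) = 38*(-286) = -10868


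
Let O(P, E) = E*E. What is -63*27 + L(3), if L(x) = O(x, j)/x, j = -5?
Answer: -5078/3 ≈ -1692.7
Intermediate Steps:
O(P, E) = E²
L(x) = 25/x (L(x) = (-5)²/x = 25/x)
-63*27 + L(3) = -63*27 + 25/3 = -1701 + 25*(⅓) = -1701 + 25/3 = -5078/3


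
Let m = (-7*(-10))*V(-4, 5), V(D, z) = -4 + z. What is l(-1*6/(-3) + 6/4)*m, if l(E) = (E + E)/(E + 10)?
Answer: 980/27 ≈ 36.296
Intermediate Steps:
l(E) = 2*E/(10 + E) (l(E) = (2*E)/(10 + E) = 2*E/(10 + E))
m = 70 (m = (-7*(-10))*(-4 + 5) = 70*1 = 70)
l(-1*6/(-3) + 6/4)*m = (2*(-1*6/(-3) + 6/4)/(10 + (-1*6/(-3) + 6/4)))*70 = (2*(-6*(-⅓) + 6*(¼))/(10 + (-6*(-⅓) + 6*(¼))))*70 = (2*(2 + 3/2)/(10 + (2 + 3/2)))*70 = (2*(7/2)/(10 + 7/2))*70 = (2*(7/2)/(27/2))*70 = (2*(7/2)*(2/27))*70 = (14/27)*70 = 980/27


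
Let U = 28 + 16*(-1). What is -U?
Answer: -12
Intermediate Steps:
U = 12 (U = 28 - 16 = 12)
-U = -1*12 = -12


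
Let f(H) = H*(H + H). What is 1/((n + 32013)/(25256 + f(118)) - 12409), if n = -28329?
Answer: -13276/164740963 ≈ -8.0587e-5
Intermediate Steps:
f(H) = 2*H² (f(H) = H*(2*H) = 2*H²)
1/((n + 32013)/(25256 + f(118)) - 12409) = 1/((-28329 + 32013)/(25256 + 2*118²) - 12409) = 1/(3684/(25256 + 2*13924) - 12409) = 1/(3684/(25256 + 27848) - 12409) = 1/(3684/53104 - 12409) = 1/(3684*(1/53104) - 12409) = 1/(921/13276 - 12409) = 1/(-164740963/13276) = -13276/164740963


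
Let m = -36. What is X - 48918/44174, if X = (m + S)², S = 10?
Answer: 14906353/22087 ≈ 674.89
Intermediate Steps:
X = 676 (X = (-36 + 10)² = (-26)² = 676)
X - 48918/44174 = 676 - 48918/44174 = 676 - 1*24459/22087 = 676 - 24459/22087 = 14906353/22087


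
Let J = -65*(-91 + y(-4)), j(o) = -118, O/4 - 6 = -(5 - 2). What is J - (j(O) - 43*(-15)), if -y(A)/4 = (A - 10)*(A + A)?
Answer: 34508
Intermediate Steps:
O = 12 (O = 24 + 4*(-(5 - 2)) = 24 + 4*(-1*3) = 24 + 4*(-3) = 24 - 12 = 12)
y(A) = -8*A*(-10 + A) (y(A) = -4*(A - 10)*(A + A) = -4*(-10 + A)*2*A = -8*A*(-10 + A))
J = 35035 (J = -65*(-91 + 8*(-4)*(10 - 1*(-4))) = -65*(-91 + 8*(-4)*(10 + 4)) = -65*(-91 + 8*(-4)*14) = -65*(-91 - 448) = -65*(-539) = 35035)
J - (j(O) - 43*(-15)) = 35035 - (-118 - 43*(-15)) = 35035 - (-118 - 1*(-645)) = 35035 - (-118 + 645) = 35035 - 1*527 = 35035 - 527 = 34508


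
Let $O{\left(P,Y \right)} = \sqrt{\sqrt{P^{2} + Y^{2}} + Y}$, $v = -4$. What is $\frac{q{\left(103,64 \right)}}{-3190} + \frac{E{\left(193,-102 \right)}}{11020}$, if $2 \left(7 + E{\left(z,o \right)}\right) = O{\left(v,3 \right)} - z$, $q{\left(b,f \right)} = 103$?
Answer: $- \frac{2021}{48488} + \frac{\sqrt{2}}{11020} \approx -0.041552$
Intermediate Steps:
$O{\left(P,Y \right)} = \sqrt{Y + \sqrt{P^{2} + Y^{2}}}$
$E{\left(z,o \right)} = -7 + \sqrt{2} - \frac{z}{2}$ ($E{\left(z,o \right)} = -7 + \frac{\sqrt{3 + \sqrt{\left(-4\right)^{2} + 3^{2}}} - z}{2} = -7 + \frac{\sqrt{3 + \sqrt{16 + 9}} - z}{2} = -7 + \frac{\sqrt{3 + \sqrt{25}} - z}{2} = -7 + \frac{\sqrt{3 + 5} - z}{2} = -7 + \frac{\sqrt{8} - z}{2} = -7 + \frac{2 \sqrt{2} - z}{2} = -7 + \frac{- z + 2 \sqrt{2}}{2} = -7 - \left(\frac{z}{2} - \sqrt{2}\right) = -7 + \sqrt{2} - \frac{z}{2}$)
$\frac{q{\left(103,64 \right)}}{-3190} + \frac{E{\left(193,-102 \right)}}{11020} = \frac{103}{-3190} + \frac{-7 + \sqrt{2} - \frac{193}{2}}{11020} = 103 \left(- \frac{1}{3190}\right) + \left(-7 + \sqrt{2} - \frac{193}{2}\right) \frac{1}{11020} = - \frac{103}{3190} + \left(- \frac{207}{2} + \sqrt{2}\right) \frac{1}{11020} = - \frac{103}{3190} - \left(\frac{207}{22040} - \frac{\sqrt{2}}{11020}\right) = - \frac{2021}{48488} + \frac{\sqrt{2}}{11020}$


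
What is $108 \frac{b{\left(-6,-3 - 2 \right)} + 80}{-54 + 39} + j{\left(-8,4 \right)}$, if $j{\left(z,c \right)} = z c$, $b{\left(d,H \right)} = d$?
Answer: $- \frac{2824}{5} \approx -564.8$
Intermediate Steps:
$j{\left(z,c \right)} = c z$
$108 \frac{b{\left(-6,-3 - 2 \right)} + 80}{-54 + 39} + j{\left(-8,4 \right)} = 108 \frac{-6 + 80}{-54 + 39} + 4 \left(-8\right) = 108 \frac{74}{-15} - 32 = 108 \cdot 74 \left(- \frac{1}{15}\right) - 32 = 108 \left(- \frac{74}{15}\right) - 32 = - \frac{2664}{5} - 32 = - \frac{2824}{5}$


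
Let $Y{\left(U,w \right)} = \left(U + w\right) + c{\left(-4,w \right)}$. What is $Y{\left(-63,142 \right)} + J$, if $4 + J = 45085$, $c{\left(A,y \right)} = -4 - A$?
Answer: $45160$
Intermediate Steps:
$Y{\left(U,w \right)} = U + w$ ($Y{\left(U,w \right)} = \left(U + w\right) - 0 = \left(U + w\right) + \left(-4 + 4\right) = \left(U + w\right) + 0 = U + w$)
$J = 45081$ ($J = -4 + 45085 = 45081$)
$Y{\left(-63,142 \right)} + J = \left(-63 + 142\right) + 45081 = 79 + 45081 = 45160$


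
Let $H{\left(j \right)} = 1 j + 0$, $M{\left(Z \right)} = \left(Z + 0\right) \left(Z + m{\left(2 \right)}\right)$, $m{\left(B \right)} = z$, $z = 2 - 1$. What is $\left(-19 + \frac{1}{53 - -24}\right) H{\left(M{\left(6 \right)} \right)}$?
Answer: $- \frac{8772}{11} \approx -797.45$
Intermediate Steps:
$z = 1$
$m{\left(B \right)} = 1$
$M{\left(Z \right)} = Z \left(1 + Z\right)$ ($M{\left(Z \right)} = \left(Z + 0\right) \left(Z + 1\right) = Z \left(1 + Z\right)$)
$H{\left(j \right)} = j$ ($H{\left(j \right)} = j + 0 = j$)
$\left(-19 + \frac{1}{53 - -24}\right) H{\left(M{\left(6 \right)} \right)} = \left(-19 + \frac{1}{53 - -24}\right) 6 \left(1 + 6\right) = \left(-19 + \frac{1}{53 + 24}\right) 6 \cdot 7 = \left(-19 + \frac{1}{77}\right) 42 = \left(- \frac{1462}{77}\right) 42 = - \frac{8772}{11}$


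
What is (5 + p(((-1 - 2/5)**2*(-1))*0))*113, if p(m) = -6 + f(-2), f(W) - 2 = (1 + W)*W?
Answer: 339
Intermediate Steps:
f(W) = 2 + W*(1 + W) (f(W) = 2 + (1 + W)*W = 2 + W*(1 + W))
p(m) = -2 (p(m) = -6 + (2 - 2 + (-2)**2) = -6 + (2 - 2 + 4) = -6 + 4 = -2)
(5 + p(((-1 - 2/5)**2*(-1))*0))*113 = (5 - 2)*113 = 3*113 = 339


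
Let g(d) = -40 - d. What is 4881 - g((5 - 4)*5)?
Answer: 4926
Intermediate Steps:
4881 - g((5 - 4)*5) = 4881 - (-40 - (5 - 4)*5) = 4881 - (-40 - 5) = 4881 - 1*(-45) = 4881 + 45 = 4926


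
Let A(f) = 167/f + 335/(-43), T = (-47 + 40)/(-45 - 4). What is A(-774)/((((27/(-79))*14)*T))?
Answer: 489563/41796 ≈ 11.713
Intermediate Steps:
T = ⅐ (T = -7/(-49) = -7*(-1/49) = ⅐ ≈ 0.14286)
A(f) = -335/43 + 167/f (A(f) = 167/f + 335*(-1/43) = 167/f - 335/43 = -335/43 + 167/f)
A(-774)/((((27/(-79))*14)*T)) = (-335/43 + 167/(-774))/((((27/(-79))*14)*(⅐))) = (-335/43 + 167*(-1/774))/((((27*(-1/79))*14)*(⅐))) = (-335/43 - 167/774)/((-27/79*14*(⅐))) = -6197/(774*((-378/79*⅐))) = -6197/(774*(-54/79)) = -6197/774*(-79/54) = 489563/41796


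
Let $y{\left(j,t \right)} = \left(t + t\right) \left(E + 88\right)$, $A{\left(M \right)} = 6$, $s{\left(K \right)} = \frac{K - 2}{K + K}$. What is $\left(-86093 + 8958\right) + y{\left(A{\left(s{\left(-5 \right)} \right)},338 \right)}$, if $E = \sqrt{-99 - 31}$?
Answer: $-17647 + 676 i \sqrt{130} \approx -17647.0 + 7707.6 i$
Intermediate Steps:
$s{\left(K \right)} = \frac{-2 + K}{2 K}$
$E = i \sqrt{130}$ ($E = \sqrt{-130} = i \sqrt{130} \approx 11.402 i$)
$y{\left(j,t \right)} = 2 t \left(88 + i \sqrt{130}\right)$ ($y{\left(j,t \right)} = \left(t + t\right) \left(i \sqrt{130} + 88\right) = 2 t \left(88 + i \sqrt{130}\right)$)
$\left(-86093 + 8958\right) + y{\left(A{\left(s{\left(-5 \right)} \right)},338 \right)} = \left(-86093 + 8958\right) + 2 \cdot 338 \left(88 + i \sqrt{130}\right) = -77135 + \left(59488 + 676 i \sqrt{130}\right) = -17647 + 676 i \sqrt{130}$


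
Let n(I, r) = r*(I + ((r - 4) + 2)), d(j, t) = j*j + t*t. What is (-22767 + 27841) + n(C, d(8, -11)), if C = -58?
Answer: 28199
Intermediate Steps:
d(j, t) = j**2 + t**2
n(I, r) = r*(-2 + I + r) (n(I, r) = r*(I + ((-4 + r) + 2)) = r*(I + (-2 + r)) = r*(-2 + I + r))
(-22767 + 27841) + n(C, d(8, -11)) = (-22767 + 27841) + (8**2 + (-11)**2)*(-2 - 58 + (8**2 + (-11)**2)) = 5074 + (64 + 121)*(-2 - 58 + (64 + 121)) = 5074 + 185*(-2 - 58 + 185) = 5074 + 185*125 = 5074 + 23125 = 28199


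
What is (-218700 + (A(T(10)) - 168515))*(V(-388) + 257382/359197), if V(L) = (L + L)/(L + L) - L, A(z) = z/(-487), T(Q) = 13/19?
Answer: -501552367357386120/3323649841 ≈ -1.5090e+8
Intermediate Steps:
T(Q) = 13/19 (T(Q) = 13*(1/19) = 13/19)
A(z) = -z/487 (A(z) = z*(-1/487) = -z/487)
V(L) = 1 - L (V(L) = (2*L)/((2*L)) - L = (2*L)*(1/(2*L)) - L = 1 - L)
(-218700 + (A(T(10)) - 168515))*(V(-388) + 257382/359197) = (-218700 + (-1/487*13/19 - 168515))*((1 - 1*(-388)) + 257382/359197) = (-218700 + (-13/9253 - 168515))*((1 + 388) + 257382*(1/359197)) = (-218700 - 1559269308/9253)*(389 + 257382/359197) = -3582900408/9253*139985015/359197 = -501552367357386120/3323649841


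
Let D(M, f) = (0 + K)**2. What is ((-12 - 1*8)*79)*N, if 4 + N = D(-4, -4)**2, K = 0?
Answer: 6320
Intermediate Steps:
D(M, f) = 0 (D(M, f) = (0 + 0)**2 = 0**2 = 0)
N = -4 (N = -4 + 0**2 = -4 + 0 = -4)
((-12 - 1*8)*79)*N = ((-12 - 1*8)*79)*(-4) = ((-12 - 8)*79)*(-4) = -20*79*(-4) = -1580*(-4) = 6320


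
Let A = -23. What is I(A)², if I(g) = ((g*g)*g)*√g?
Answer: -3404825447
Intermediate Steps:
I(g) = g^(7/2) (I(g) = (g²*g)*√g = g³*√g = g^(7/2))
I(A)² = ((-23)^(7/2))² = (-12167*I*√23)² = -3404825447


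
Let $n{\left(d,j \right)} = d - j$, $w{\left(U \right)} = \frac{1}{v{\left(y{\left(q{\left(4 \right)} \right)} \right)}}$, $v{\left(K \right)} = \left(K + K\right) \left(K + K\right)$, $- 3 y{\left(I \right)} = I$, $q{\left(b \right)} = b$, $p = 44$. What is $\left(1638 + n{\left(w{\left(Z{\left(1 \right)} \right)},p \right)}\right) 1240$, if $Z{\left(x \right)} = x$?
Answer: $\frac{15813875}{8} \approx 1.9767 \cdot 10^{6}$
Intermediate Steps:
$y{\left(I \right)} = - \frac{I}{3}$
$v{\left(K \right)} = 4 K^{2}$ ($v{\left(K \right)} = 2 K 2 K = 4 K^{2}$)
$w{\left(U \right)} = \frac{9}{64}$ ($w{\left(U \right)} = \frac{1}{4 \left(\left(- \frac{1}{3}\right) 4\right)^{2}} = \frac{1}{4 \left(- \frac{4}{3}\right)^{2}} = \frac{1}{4 \cdot \frac{16}{9}} = \frac{1}{\frac{64}{9}} = \frac{9}{64}$)
$\left(1638 + n{\left(w{\left(Z{\left(1 \right)} \right)},p \right)}\right) 1240 = \left(1638 + \left(\frac{9}{64} - 44\right)\right) 1240 = \left(1638 - \frac{2807}{64}\right) 1240 = \frac{102025}{64} \cdot 1240 = \frac{15813875}{8}$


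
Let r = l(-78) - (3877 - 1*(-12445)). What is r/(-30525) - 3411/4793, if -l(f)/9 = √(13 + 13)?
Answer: -25889429/146306325 + 3*√26/10175 ≈ -0.17545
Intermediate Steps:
l(f) = -9*√26 (l(f) = -9*√(13 + 13) = -9*√26)
r = -16322 - 9*√26 (r = -9*√26 - (3877 - 1*(-12445)) = -9*√26 - (3877 + 12445) = -9*√26 - 1*16322 = -9*√26 - 16322 = -16322 - 9*√26 ≈ -16368.)
r/(-30525) - 3411/4793 = (-16322 - 9*√26)/(-30525) - 3411/4793 = (-16322 - 9*√26)*(-1/30525) - 3411*1/4793 = (16322/30525 + 3*√26/10175) - 3411/4793 = -25889429/146306325 + 3*√26/10175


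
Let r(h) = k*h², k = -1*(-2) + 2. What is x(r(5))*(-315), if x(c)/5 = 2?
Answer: -3150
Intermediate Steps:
k = 4 (k = 2 + 2 = 4)
r(h) = 4*h²
x(c) = 10 (x(c) = 5*2 = 10)
x(r(5))*(-315) = 10*(-315) = -3150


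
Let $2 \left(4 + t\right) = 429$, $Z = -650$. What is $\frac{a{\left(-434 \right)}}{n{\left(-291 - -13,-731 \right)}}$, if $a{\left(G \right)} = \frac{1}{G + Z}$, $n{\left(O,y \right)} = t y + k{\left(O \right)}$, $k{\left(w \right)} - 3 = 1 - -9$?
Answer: $\frac{1}{166786950} \approx 5.9957 \cdot 10^{-9}$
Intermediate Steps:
$k{\left(w \right)} = 13$ ($k{\left(w \right)} = 3 + \left(1 - -9\right) = 3 + \left(1 + 9\right) = 3 + 10 = 13$)
$t = \frac{421}{2}$ ($t = -4 + \frac{1}{2} \cdot 429 = -4 + \frac{429}{2} = \frac{421}{2} \approx 210.5$)
$n{\left(O,y \right)} = 13 + \frac{421 y}{2}$ ($n{\left(O,y \right)} = \frac{421 y}{2} + 13 = 13 + \frac{421 y}{2}$)
$a{\left(G \right)} = \frac{1}{-650 + G}$ ($a{\left(G \right)} = \frac{1}{G - 650} = \frac{1}{-650 + G}$)
$\frac{a{\left(-434 \right)}}{n{\left(-291 - -13,-731 \right)}} = \frac{1}{\left(-650 - 434\right) \left(13 + \frac{421}{2} \left(-731\right)\right)} = \frac{1}{\left(-1084\right) \left(13 - \frac{307751}{2}\right)} = - \frac{1}{1084 \left(- \frac{307725}{2}\right)} = \left(- \frac{1}{1084}\right) \left(- \frac{2}{307725}\right) = \frac{1}{166786950}$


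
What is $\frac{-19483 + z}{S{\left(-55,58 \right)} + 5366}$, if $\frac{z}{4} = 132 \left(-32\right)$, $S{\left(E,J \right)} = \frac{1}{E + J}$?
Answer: $- \frac{109137}{16099} \approx -6.7791$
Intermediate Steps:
$z = -16896$ ($z = 4 \cdot 132 \left(-32\right) = 4 \left(-4224\right) = -16896$)
$\frac{-19483 + z}{S{\left(-55,58 \right)} + 5366} = \frac{-19483 - 16896}{\frac{1}{-55 + 58} + 5366} = - \frac{36379}{\frac{1}{3} + 5366} = - \frac{36379}{\frac{16099}{3}} = \left(-36379\right) \frac{3}{16099} = - \frac{109137}{16099}$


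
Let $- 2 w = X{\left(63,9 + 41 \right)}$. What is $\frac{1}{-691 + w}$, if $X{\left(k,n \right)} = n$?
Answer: $- \frac{1}{716} \approx -0.0013966$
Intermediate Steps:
$w = -25$ ($w = - \frac{9 + 41}{2} = \left(- \frac{1}{2}\right) 50 = -25$)
$\frac{1}{-691 + w} = \frac{1}{-691 - 25} = \frac{1}{-716} = - \frac{1}{716}$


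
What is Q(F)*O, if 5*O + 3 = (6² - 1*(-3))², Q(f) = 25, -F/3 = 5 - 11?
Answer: 7590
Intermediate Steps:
F = 18 (F = -3*(5 - 11) = -3*(-6) = 18)
O = 1518/5 (O = -⅗ + (6² - 1*(-3))²/5 = -⅗ + (36 + 3)²/5 = -⅗ + (⅕)*39² = -⅗ + (⅕)*1521 = -⅗ + 1521/5 = 1518/5 ≈ 303.60)
Q(F)*O = 25*(1518/5) = 7590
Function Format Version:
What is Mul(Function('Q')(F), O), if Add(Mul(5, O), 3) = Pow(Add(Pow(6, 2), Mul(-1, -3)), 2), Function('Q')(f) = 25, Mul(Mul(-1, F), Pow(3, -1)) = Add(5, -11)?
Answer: 7590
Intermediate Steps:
F = 18 (F = Mul(-3, Add(5, -11)) = Mul(-3, -6) = 18)
O = Rational(1518, 5) (O = Add(Rational(-3, 5), Mul(Rational(1, 5), Pow(Add(Pow(6, 2), Mul(-1, -3)), 2))) = Add(Rational(-3, 5), Mul(Rational(1, 5), Pow(Add(36, 3), 2))) = Add(Rational(-3, 5), Mul(Rational(1, 5), Pow(39, 2))) = Add(Rational(-3, 5), Mul(Rational(1, 5), 1521)) = Add(Rational(-3, 5), Rational(1521, 5)) = Rational(1518, 5) ≈ 303.60)
Mul(Function('Q')(F), O) = Mul(25, Rational(1518, 5)) = 7590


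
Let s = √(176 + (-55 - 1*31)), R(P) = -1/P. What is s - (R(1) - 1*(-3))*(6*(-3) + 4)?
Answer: 28 + 3*√10 ≈ 37.487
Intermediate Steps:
s = 3*√10 (s = √(176 + (-55 - 31)) = √(176 - 86) = √90 = 3*√10 ≈ 9.4868)
s - (R(1) - 1*(-3))*(6*(-3) + 4) = 3*√10 - (-1/1 - 1*(-3))*(6*(-3) + 4) = 3*√10 - (-1*1 + 3)*(-18 + 4) = 3*√10 - (-1 + 3)*(-14) = 3*√10 - 2*(-14) = 3*√10 - 1*(-28) = 3*√10 + 28 = 28 + 3*√10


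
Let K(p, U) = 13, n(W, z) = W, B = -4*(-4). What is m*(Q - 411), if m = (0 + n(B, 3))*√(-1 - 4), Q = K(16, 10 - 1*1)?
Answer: -6368*I*√5 ≈ -14239.0*I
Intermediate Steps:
B = 16
Q = 13
m = 16*I*√5 (m = (0 + 16)*√(-1 - 4) = 16*√(-5) = 16*(I*√5) = 16*I*√5 ≈ 35.777*I)
m*(Q - 411) = (16*I*√5)*(13 - 411) = (16*I*√5)*(-398) = -6368*I*√5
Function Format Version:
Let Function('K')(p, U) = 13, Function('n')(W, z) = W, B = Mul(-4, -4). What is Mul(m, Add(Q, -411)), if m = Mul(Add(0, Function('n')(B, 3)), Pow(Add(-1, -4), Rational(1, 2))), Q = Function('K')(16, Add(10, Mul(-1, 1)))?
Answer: Mul(-6368, I, Pow(5, Rational(1, 2))) ≈ Mul(-14239., I)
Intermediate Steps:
B = 16
Q = 13
m = Mul(16, I, Pow(5, Rational(1, 2))) (m = Mul(Add(0, 16), Pow(Add(-1, -4), Rational(1, 2))) = Mul(16, Pow(-5, Rational(1, 2))) = Mul(16, Mul(I, Pow(5, Rational(1, 2)))) = Mul(16, I, Pow(5, Rational(1, 2))) ≈ Mul(35.777, I))
Mul(m, Add(Q, -411)) = Mul(Mul(16, I, Pow(5, Rational(1, 2))), Add(13, -411)) = Mul(Mul(16, I, Pow(5, Rational(1, 2))), -398) = Mul(-6368, I, Pow(5, Rational(1, 2)))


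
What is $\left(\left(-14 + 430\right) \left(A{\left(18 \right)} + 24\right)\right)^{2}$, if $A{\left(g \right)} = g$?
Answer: $305270784$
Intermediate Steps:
$\left(\left(-14 + 430\right) \left(A{\left(18 \right)} + 24\right)\right)^{2} = \left(\left(-14 + 430\right) \left(18 + 24\right)\right)^{2} = \left(416 \cdot 42\right)^{2} = 17472^{2} = 305270784$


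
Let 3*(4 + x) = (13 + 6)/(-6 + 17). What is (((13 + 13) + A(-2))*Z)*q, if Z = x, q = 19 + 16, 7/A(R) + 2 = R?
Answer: -383635/132 ≈ -2906.3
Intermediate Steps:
A(R) = 7/(-2 + R)
q = 35
x = -113/33 (x = -4 + ((13 + 6)/(-6 + 17))/3 = -4 + (19/11)/3 = -4 + (19*(1/11))/3 = -4 + (1/3)*(19/11) = -4 + 19/33 = -113/33 ≈ -3.4242)
Z = -113/33 ≈ -3.4242
(((13 + 13) + A(-2))*Z)*q = (((13 + 13) + 7/(-2 - 2))*(-113/33))*35 = ((26 + 7/(-4))*(-113/33))*35 = ((26 + 7*(-1/4))*(-113/33))*35 = ((26 - 7/4)*(-113/33))*35 = ((97/4)*(-113/33))*35 = -10961/132*35 = -383635/132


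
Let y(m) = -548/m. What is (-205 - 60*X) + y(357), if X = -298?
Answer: 6309427/357 ≈ 17673.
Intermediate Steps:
(-205 - 60*X) + y(357) = (-205 - 60*(-298)) - 548/357 = (-205 + 17880) - 548*1/357 = 17675 - 548/357 = 6309427/357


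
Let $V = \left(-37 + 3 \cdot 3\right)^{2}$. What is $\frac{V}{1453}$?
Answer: $\frac{784}{1453} \approx 0.53957$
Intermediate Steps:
$V = 784$ ($V = \left(-37 + 9\right)^{2} = \left(-28\right)^{2} = 784$)
$\frac{V}{1453} = \frac{784}{1453}$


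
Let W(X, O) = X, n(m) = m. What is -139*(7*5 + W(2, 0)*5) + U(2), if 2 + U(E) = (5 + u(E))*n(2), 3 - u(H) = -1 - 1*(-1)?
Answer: -6241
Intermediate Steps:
u(H) = 3 (u(H) = 3 - (-1 - 1*(-1)) = 3 - (-1 + 1) = 3 - 1*0 = 3 + 0 = 3)
U(E) = 14 (U(E) = -2 + (5 + 3)*2 = -2 + 8*2 = -2 + 16 = 14)
-139*(7*5 + W(2, 0)*5) + U(2) = -139*(7*5 + 2*5) + 14 = -139*(35 + 10) + 14 = -139*45 + 14 = -6255 + 14 = -6241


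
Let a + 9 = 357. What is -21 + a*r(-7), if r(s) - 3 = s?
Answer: -1413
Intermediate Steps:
a = 348 (a = -9 + 357 = 348)
r(s) = 3 + s
-21 + a*r(-7) = -21 + 348*(3 - 7) = -21 + 348*(-4) = -21 - 1392 = -1413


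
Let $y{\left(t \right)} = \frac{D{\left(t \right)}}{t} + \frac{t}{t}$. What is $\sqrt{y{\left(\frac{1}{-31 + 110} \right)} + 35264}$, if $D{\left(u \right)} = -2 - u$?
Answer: $\sqrt{35106} \approx 187.37$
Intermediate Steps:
$y{\left(t \right)} = 1 + \frac{-2 - t}{t}$ ($y{\left(t \right)} = \frac{-2 - t}{t} + \frac{t}{t} = \frac{-2 - t}{t} + 1 = 1 + \frac{-2 - t}{t}$)
$\sqrt{y{\left(\frac{1}{-31 + 110} \right)} + 35264} = \sqrt{- \frac{2}{\frac{1}{-31 + 110}} + 35264} = \sqrt{- \frac{2}{\frac{1}{79}} + 35264} = \sqrt{- 2 \frac{1}{\frac{1}{79}} + 35264} = \sqrt{\left(-2\right) 79 + 35264} = \sqrt{-158 + 35264} = \sqrt{35106}$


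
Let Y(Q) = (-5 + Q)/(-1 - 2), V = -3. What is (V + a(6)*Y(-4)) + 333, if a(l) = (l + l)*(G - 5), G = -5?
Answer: -30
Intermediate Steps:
Y(Q) = 5/3 - Q/3 (Y(Q) = (-5 + Q)/(-3) = (-5 + Q)*(-⅓) = 5/3 - Q/3)
a(l) = -20*l (a(l) = (l + l)*(-5 - 5) = (2*l)*(-10) = -20*l)
(V + a(6)*Y(-4)) + 333 = (-3 + (-20*6)*(5/3 - ⅓*(-4))) + 333 = (-3 - 120*(5/3 + 4/3)) + 333 = (-3 - 120*3) + 333 = (-3 - 360) + 333 = -363 + 333 = -30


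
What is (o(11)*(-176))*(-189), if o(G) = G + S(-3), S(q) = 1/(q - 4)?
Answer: 361152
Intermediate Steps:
S(q) = 1/(-4 + q)
o(G) = -⅐ + G (o(G) = G + 1/(-4 - 3) = G + 1/(-7) = G - ⅐ = -⅐ + G)
(o(11)*(-176))*(-189) = ((-⅐ + 11)*(-176))*(-189) = ((76/7)*(-176))*(-189) = -13376/7*(-189) = 361152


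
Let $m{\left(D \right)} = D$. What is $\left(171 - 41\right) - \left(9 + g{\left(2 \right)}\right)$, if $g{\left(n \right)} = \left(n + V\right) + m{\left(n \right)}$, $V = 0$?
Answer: $117$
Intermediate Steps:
$g{\left(n \right)} = 2 n$ ($g{\left(n \right)} = \left(n + 0\right) + n = n + n = 2 n$)
$\left(171 - 41\right) - \left(9 + g{\left(2 \right)}\right) = \left(171 - 41\right) - \left(9 + 2 \cdot 2\right) = 130 - \left(9 + 4\right) = 130 - 13 = 117$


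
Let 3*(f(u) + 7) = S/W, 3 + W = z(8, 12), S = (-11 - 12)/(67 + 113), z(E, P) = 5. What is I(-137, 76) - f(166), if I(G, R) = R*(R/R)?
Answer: 89663/1080 ≈ 83.021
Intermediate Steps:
S = -23/180 ≈ -0.12778
I(G, R) = R (I(G, R) = R*1 = R)
W = 2 (W = -3 + 5 = 2)
f(u) = -7583/1080 (f(u) = -7 + (-23/180/2)/3 = -7 + (-23/180*1/2)/3 = -7 + (1/3)*(-23/360) = -7 - 23/1080 = -7583/1080)
I(-137, 76) - f(166) = 76 - 1*(-7583/1080) = 76 + 7583/1080 = 89663/1080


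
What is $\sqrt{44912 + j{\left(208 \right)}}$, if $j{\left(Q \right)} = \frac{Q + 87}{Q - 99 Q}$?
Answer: $\frac{3 \sqrt{2644737082}}{728} \approx 211.92$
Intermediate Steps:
$j{\left(Q \right)} = - \frac{87 + Q}{98 Q}$ ($j{\left(Q \right)} = \frac{87 + Q}{\left(-98\right) Q} = \left(87 + Q\right) \left(- \frac{1}{98 Q}\right) = - \frac{87 + Q}{98 Q}$)
$\sqrt{44912 + j{\left(208 \right)}} = \sqrt{44912 + \frac{-87 - 208}{98 \cdot 208}} = \sqrt{44912 + \frac{1}{98} \cdot \frac{1}{208} \left(-87 - 208\right)} = \sqrt{44912 + \frac{1}{98} \cdot \frac{1}{208} \left(-295\right)} = \sqrt{44912 - \frac{295}{20384}} = \sqrt{\frac{915485913}{20384}} = \frac{3 \sqrt{2644737082}}{728}$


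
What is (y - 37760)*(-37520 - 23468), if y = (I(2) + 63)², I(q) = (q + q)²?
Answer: 1922280772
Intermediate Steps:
I(q) = 4*q² (I(q) = (2*q)² = 4*q²)
y = 6241 (y = (4*2² + 63)² = (4*4 + 63)² = (16 + 63)² = 79² = 6241)
(y - 37760)*(-37520 - 23468) = (6241 - 37760)*(-37520 - 23468) = -31519*(-60988) = 1922280772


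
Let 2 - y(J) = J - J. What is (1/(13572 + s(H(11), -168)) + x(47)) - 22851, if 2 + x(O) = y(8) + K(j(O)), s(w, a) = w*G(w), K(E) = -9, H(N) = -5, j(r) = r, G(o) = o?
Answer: -310827419/13597 ≈ -22860.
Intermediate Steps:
y(J) = 2 (y(J) = 2 - (J - J) = 2 - 1*0 = 2 + 0 = 2)
s(w, a) = w² (s(w, a) = w*w = w²)
x(O) = -9 (x(O) = -2 + (2 - 9) = -2 - 7 = -9)
(1/(13572 + s(H(11), -168)) + x(47)) - 22851 = (1/(13572 + (-5)²) - 9) - 22851 = (1/(13572 + 25) - 9) - 22851 = (1/13597 - 9) - 22851 = -122372/13597 - 22851 = -310827419/13597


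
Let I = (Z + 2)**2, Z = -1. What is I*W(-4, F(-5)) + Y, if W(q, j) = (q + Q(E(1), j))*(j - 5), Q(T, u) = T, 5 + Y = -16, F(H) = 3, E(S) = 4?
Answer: -21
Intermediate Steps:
Y = -21 (Y = -5 - 16 = -21)
W(q, j) = (-5 + j)*(4 + q) (W(q, j) = (q + 4)*(j - 5) = (4 + q)*(-5 + j) = (-5 + j)*(4 + q))
I = 1 (I = (-1 + 2)**2 = 1**2 = 1)
I*W(-4, F(-5)) + Y = 1*(-20 - 5*(-4) + 4*3 + 3*(-4)) - 21 = 1*(-20 + 20 + 12 - 12) - 21 = 1*0 - 21 = 0 - 21 = -21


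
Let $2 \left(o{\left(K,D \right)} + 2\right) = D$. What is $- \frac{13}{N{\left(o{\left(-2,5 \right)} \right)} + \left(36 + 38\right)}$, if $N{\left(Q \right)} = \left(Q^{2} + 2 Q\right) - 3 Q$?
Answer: $- \frac{52}{295} \approx -0.17627$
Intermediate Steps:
$o{\left(K,D \right)} = -2 + \frac{D}{2}$
$N{\left(Q \right)} = Q^{2} - Q$
$- \frac{13}{N{\left(o{\left(-2,5 \right)} \right)} + \left(36 + 38\right)} = - \frac{13}{\left(-2 + \frac{1}{2} \cdot 5\right) \left(-1 + \left(-2 + \frac{1}{2} \cdot 5\right)\right) + \left(36 + 38\right)} = - \frac{13}{\left(-2 + \frac{5}{2}\right) \left(-1 + \left(-2 + \frac{5}{2}\right)\right) + 74} = - \frac{13}{\frac{-1 + \frac{1}{2}}{2} + 74} = - \frac{13}{\frac{1}{2} \left(- \frac{1}{2}\right) + 74} = - \frac{13}{- \frac{1}{4} + 74} = - \frac{13}{\frac{295}{4}} = - \frac{13 \cdot 4}{295} = \left(-1\right) \frac{52}{295} = - \frac{52}{295}$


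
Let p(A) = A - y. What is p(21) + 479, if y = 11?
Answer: 489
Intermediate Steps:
p(A) = -11 + A (p(A) = A - 1*11 = A - 11 = -11 + A)
p(21) + 479 = (-11 + 21) + 479 = 10 + 479 = 489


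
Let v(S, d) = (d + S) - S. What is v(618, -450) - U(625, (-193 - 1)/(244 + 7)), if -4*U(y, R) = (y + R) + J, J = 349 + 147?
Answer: -170623/1004 ≈ -169.94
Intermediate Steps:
J = 496
v(S, d) = d (v(S, d) = (S + d) - S = d)
U(y, R) = -124 - R/4 - y/4 (U(y, R) = -((y + R) + 496)/4 = -((R + y) + 496)/4 = -(496 + R + y)/4 = -124 - R/4 - y/4)
v(618, -450) - U(625, (-193 - 1)/(244 + 7)) = -450 - (-124 - (-193 - 1)/(4*(244 + 7)) - ¼*625) = -450 - (-124 - (-97)/(2*251) - 625/4) = -450 - (-124 - ¼*(-194/251) - 625/4) = -450 - (-124 + 97/502 - 625/4) = -450 - 1*(-281177/1004) = -450 + 281177/1004 = -170623/1004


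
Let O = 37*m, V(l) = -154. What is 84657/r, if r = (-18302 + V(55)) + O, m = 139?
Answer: -84657/13313 ≈ -6.3590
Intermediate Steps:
O = 5143 (O = 37*139 = 5143)
r = -13313 (r = (-18302 - 154) + 5143 = -18456 + 5143 = -13313)
84657/r = 84657/(-13313) = 84657*(-1/13313) = -84657/13313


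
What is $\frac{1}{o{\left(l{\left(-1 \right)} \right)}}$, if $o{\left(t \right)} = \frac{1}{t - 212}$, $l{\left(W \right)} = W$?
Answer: $-213$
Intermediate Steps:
$o{\left(t \right)} = \frac{1}{-212 + t}$
$\frac{1}{o{\left(l{\left(-1 \right)} \right)}} = \frac{1}{\frac{1}{-212 - 1}} = \frac{1}{\frac{1}{-213}} = \frac{1}{- \frac{1}{213}} = -213$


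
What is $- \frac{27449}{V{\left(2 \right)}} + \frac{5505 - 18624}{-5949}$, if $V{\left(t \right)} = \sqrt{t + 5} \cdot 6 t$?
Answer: $\frac{4373}{1983} - \frac{27449 \sqrt{7}}{84} \approx -862.36$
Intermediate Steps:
$V{\left(t \right)} = 6 t \sqrt{5 + t}$ ($V{\left(t \right)} = \sqrt{5 + t} 6 t = 6 \sqrt{5 + t} t = 6 t \sqrt{5 + t}$)
$- \frac{27449}{V{\left(2 \right)}} + \frac{5505 - 18624}{-5949} = - \frac{27449}{6 \cdot 2 \sqrt{5 + 2}} + \frac{5505 - 18624}{-5949} = - \frac{27449}{6 \cdot 2 \sqrt{7}} + \left(5505 - 18624\right) \left(- \frac{1}{5949}\right) = - \frac{27449}{12 \sqrt{7}} - - \frac{4373}{1983} = - 27449 \frac{\sqrt{7}}{84} + \frac{4373}{1983} = - \frac{27449 \sqrt{7}}{84} + \frac{4373}{1983} = \frac{4373}{1983} - \frac{27449 \sqrt{7}}{84}$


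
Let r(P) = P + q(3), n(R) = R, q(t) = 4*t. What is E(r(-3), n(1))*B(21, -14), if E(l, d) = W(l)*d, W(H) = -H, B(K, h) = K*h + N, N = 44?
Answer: 2250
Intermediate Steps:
B(K, h) = 44 + K*h (B(K, h) = K*h + 44 = 44 + K*h)
r(P) = 12 + P (r(P) = P + 4*3 = P + 12 = 12 + P)
E(l, d) = -d*l (E(l, d) = (-l)*d = -d*l)
E(r(-3), n(1))*B(21, -14) = (-1*1*(12 - 3))*(44 + 21*(-14)) = (-1*1*9)*(44 - 294) = -9*(-250) = 2250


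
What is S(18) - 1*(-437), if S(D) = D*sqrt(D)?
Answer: 437 + 54*sqrt(2) ≈ 513.37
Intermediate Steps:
S(D) = D**(3/2)
S(18) - 1*(-437) = 18**(3/2) - 1*(-437) = 54*sqrt(2) + 437 = 437 + 54*sqrt(2)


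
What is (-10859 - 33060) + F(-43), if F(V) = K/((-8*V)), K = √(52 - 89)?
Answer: -43919 + I*√37/344 ≈ -43919.0 + 0.017682*I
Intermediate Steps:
K = I*√37 (K = √(-37) = I*√37 ≈ 6.0828*I)
F(V) = -I*√37/(8*V) (F(V) = (I*√37)/((-8*V)) = (I*√37)*(-1/(8*V)) = -I*√37/(8*V))
(-10859 - 33060) + F(-43) = (-10859 - 33060) - ⅛*I*√37/(-43) = -43919 - ⅛*I*√37*(-1/43) = -43919 + I*√37/344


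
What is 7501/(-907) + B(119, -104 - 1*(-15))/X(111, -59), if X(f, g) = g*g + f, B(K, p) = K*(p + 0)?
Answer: -36549629/3257944 ≈ -11.219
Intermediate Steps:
B(K, p) = K*p
X(f, g) = f + g**2 (X(f, g) = g**2 + f = f + g**2)
7501/(-907) + B(119, -104 - 1*(-15))/X(111, -59) = 7501/(-907) + (119*(-104 - 1*(-15)))/(111 + (-59)**2) = 7501*(-1/907) + (119*(-104 + 15))/(111 + 3481) = -7501/907 + (119*(-89))/3592 = -7501/907 - 10591*1/3592 = -7501/907 - 10591/3592 = -36549629/3257944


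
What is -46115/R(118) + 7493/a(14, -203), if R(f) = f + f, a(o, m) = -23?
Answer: -2828993/5428 ≈ -521.19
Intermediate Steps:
R(f) = 2*f
-46115/R(118) + 7493/a(14, -203) = -46115/(2*118) + 7493/(-23) = -46115/236 + 7493*(-1/23) = -46115*1/236 - 7493/23 = -46115/236 - 7493/23 = -2828993/5428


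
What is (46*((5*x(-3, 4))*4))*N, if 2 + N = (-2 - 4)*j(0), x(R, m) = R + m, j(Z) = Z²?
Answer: -1840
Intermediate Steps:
N = -2 (N = -2 + (-2 - 4)*0² = -2 - 6*0 = -2 + 0 = -2)
(46*((5*x(-3, 4))*4))*N = (46*((5*(-3 + 4))*4))*(-2) = (46*((5*1)*4))*(-2) = (46*(5*4))*(-2) = (46*20)*(-2) = 920*(-2) = -1840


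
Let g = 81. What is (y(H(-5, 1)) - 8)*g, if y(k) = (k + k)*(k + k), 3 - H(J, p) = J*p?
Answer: 20088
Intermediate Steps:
H(J, p) = 3 - J*p
y(k) = 4*k² (y(k) = (2*k)*(2*k) = 4*k²)
(y(H(-5, 1)) - 8)*g = (4*(3 - 1*(-5)*1)² - 8)*81 = (4*(3 + 5)² - 8)*81 = (4*8² - 8)*81 = (4*64 - 8)*81 = (256 - 8)*81 = 248*81 = 20088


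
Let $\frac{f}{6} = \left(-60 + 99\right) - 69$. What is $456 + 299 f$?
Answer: $-53364$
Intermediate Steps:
$f = -180$ ($f = 6 \left(\left(-60 + 99\right) - 69\right) = 6 \left(39 - 69\right) = 6 \left(-30\right) = -180$)
$456 + 299 f = 456 + 299 \left(-180\right) = 456 - 53820 = -53364$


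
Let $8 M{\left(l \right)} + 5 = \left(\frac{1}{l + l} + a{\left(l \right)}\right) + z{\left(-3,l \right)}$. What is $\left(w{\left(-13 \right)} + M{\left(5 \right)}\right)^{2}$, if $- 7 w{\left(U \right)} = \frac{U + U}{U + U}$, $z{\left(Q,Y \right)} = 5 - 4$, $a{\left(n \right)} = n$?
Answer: $\frac{9}{313600} \approx 2.8699 \cdot 10^{-5}$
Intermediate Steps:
$z{\left(Q,Y \right)} = 1$ ($z{\left(Q,Y \right)} = 5 - 4 = 1$)
$w{\left(U \right)} = - \frac{1}{7}$ ($w{\left(U \right)} = - \frac{\left(U + U\right) \frac{1}{U + U}}{7} = - \frac{2 U \frac{1}{2 U}}{7} = \left(- \frac{1}{7}\right) 1 = - \frac{1}{7}$)
$M{\left(l \right)} = - \frac{1}{2} + \frac{l}{8} + \frac{1}{16 l}$ ($M{\left(l \right)} = - \frac{5}{8} + \frac{\left(\frac{1}{l + l} + l\right) + 1}{8} = - \frac{5}{8} + \frac{\left(\frac{1}{2 l} + l\right) + 1}{8} = - \frac{5}{8} + \frac{\left(l + \frac{1}{2 l}\right) + 1}{8} = - \frac{5}{8} + \frac{1 + l + \frac{1}{2 l}}{8} = - \frac{5}{8} + \left(\frac{1}{8} + \frac{l}{8} + \frac{1}{16 l}\right) = - \frac{1}{2} + \frac{l}{8} + \frac{1}{16 l}$)
$\left(w{\left(-13 \right)} + M{\left(5 \right)}\right)^{2} = \left(- \frac{1}{7} + \frac{1 + 2 \cdot 5 \left(-4 + 5\right)}{16 \cdot 5}\right)^{2} = \left(- \frac{1}{7} + \frac{1}{16} \cdot \frac{1}{5} \left(1 + 2 \cdot 5 \cdot 1\right)\right)^{2} = \left(- \frac{1}{7} + \frac{1}{16} \cdot \frac{1}{5} \left(1 + 10\right)\right)^{2} = \left(- \frac{1}{7} + \frac{1}{16} \cdot \frac{1}{5} \cdot 11\right)^{2} = \left(- \frac{1}{7} + \frac{11}{80}\right)^{2} = \left(- \frac{3}{560}\right)^{2} = \frac{9}{313600}$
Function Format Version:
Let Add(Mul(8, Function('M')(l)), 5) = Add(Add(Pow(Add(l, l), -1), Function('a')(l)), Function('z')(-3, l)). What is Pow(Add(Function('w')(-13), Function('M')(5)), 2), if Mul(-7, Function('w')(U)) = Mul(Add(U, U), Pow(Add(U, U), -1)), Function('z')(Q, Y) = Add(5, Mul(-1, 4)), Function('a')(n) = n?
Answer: Rational(9, 313600) ≈ 2.8699e-5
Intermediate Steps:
Function('z')(Q, Y) = 1 (Function('z')(Q, Y) = Add(5, -4) = 1)
Function('w')(U) = Rational(-1, 7) (Function('w')(U) = Mul(Rational(-1, 7), Mul(Add(U, U), Pow(Add(U, U), -1))) = Mul(Rational(-1, 7), Mul(Mul(2, U), Pow(Mul(2, U), -1))) = Mul(Rational(-1, 7), Mul(Mul(2, U), Mul(Rational(1, 2), Pow(U, -1)))) = Mul(Rational(-1, 7), 1) = Rational(-1, 7))
Function('M')(l) = Add(Rational(-1, 2), Mul(Rational(1, 8), l), Mul(Rational(1, 16), Pow(l, -1))) (Function('M')(l) = Add(Rational(-5, 8), Mul(Rational(1, 8), Add(Add(Pow(Add(l, l), -1), l), 1))) = Add(Rational(-5, 8), Mul(Rational(1, 8), Add(Add(Pow(Mul(2, l), -1), l), 1))) = Add(Rational(-5, 8), Mul(Rational(1, 8), Add(Add(Mul(Rational(1, 2), Pow(l, -1)), l), 1))) = Add(Rational(-5, 8), Mul(Rational(1, 8), Add(Add(l, Mul(Rational(1, 2), Pow(l, -1))), 1))) = Add(Rational(-5, 8), Mul(Rational(1, 8), Add(1, l, Mul(Rational(1, 2), Pow(l, -1))))) = Add(Rational(-5, 8), Add(Rational(1, 8), Mul(Rational(1, 8), l), Mul(Rational(1, 16), Pow(l, -1)))) = Add(Rational(-1, 2), Mul(Rational(1, 8), l), Mul(Rational(1, 16), Pow(l, -1))))
Pow(Add(Function('w')(-13), Function('M')(5)), 2) = Pow(Add(Rational(-1, 7), Mul(Rational(1, 16), Pow(5, -1), Add(1, Mul(2, 5, Add(-4, 5))))), 2) = Pow(Add(Rational(-1, 7), Mul(Rational(1, 16), Rational(1, 5), Add(1, Mul(2, 5, 1)))), 2) = Pow(Add(Rational(-1, 7), Mul(Rational(1, 16), Rational(1, 5), Add(1, 10))), 2) = Pow(Add(Rational(-1, 7), Mul(Rational(1, 16), Rational(1, 5), 11)), 2) = Pow(Add(Rational(-1, 7), Rational(11, 80)), 2) = Pow(Rational(-3, 560), 2) = Rational(9, 313600)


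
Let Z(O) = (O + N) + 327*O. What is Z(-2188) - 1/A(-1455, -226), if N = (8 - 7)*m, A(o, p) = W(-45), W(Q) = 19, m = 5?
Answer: -13635522/19 ≈ -7.1766e+5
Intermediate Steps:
A(o, p) = 19
N = 5 (N = (8 - 7)*5 = 1*5 = 5)
Z(O) = 5 + 328*O (Z(O) = (O + 5) + 327*O = (5 + O) + 327*O = 5 + 328*O)
Z(-2188) - 1/A(-1455, -226) = (5 + 328*(-2188)) - 1/19 = (5 - 717664) - 1*1/19 = -717659 - 1/19 = -13635522/19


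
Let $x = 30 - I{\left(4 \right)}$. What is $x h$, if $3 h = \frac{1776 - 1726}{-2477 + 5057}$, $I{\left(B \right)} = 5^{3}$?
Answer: $- \frac{475}{774} \approx -0.6137$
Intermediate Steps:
$I{\left(B \right)} = 125$
$x = -95$ ($x = 30 - 125 = -95$)
$h = \frac{5}{774}$ ($h = \frac{\left(1776 - 1726\right) \frac{1}{-2477 + 5057}}{3} = \frac{50 \cdot \frac{1}{2580}}{3} = \frac{1}{3} \cdot \frac{5}{258} = \frac{5}{774} \approx 0.00646$)
$x h = \left(-95\right) \frac{5}{774} = - \frac{475}{774}$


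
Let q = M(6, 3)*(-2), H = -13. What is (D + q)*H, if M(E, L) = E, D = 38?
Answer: -338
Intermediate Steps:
q = -12 (q = 6*(-2) = -12)
(D + q)*H = (38 - 12)*(-13) = 26*(-13) = -338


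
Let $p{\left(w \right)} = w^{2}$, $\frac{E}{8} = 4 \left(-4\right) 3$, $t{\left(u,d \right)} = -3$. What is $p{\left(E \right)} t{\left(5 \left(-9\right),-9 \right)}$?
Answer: $-442368$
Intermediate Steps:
$E = -384$ ($E = 8 \cdot 4 \left(-4\right) 3 = 8 \left(\left(-16\right) 3\right) = 8 \left(-48\right) = -384$)
$p{\left(E \right)} t{\left(5 \left(-9\right),-9 \right)} = \left(-384\right)^{2} \left(-3\right) = 147456 \left(-3\right) = -442368$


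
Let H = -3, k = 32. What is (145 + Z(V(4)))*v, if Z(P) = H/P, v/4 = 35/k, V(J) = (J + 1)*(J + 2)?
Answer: 10143/16 ≈ 633.94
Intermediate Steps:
V(J) = (1 + J)*(2 + J)
v = 35/8 (v = 4*(35/32) = 35/8 ≈ 4.3750)
Z(P) = -3/P
(145 + Z(V(4)))*v = (145 - 3/(2 + 4**2 + 3*4))*(35/8) = (145 - 3/(2 + 16 + 12))*(35/8) = (145 - 3/30)*(35/8) = (145 - 3*1/30)*(35/8) = (145 - 1/10)*(35/8) = (1449/10)*(35/8) = 10143/16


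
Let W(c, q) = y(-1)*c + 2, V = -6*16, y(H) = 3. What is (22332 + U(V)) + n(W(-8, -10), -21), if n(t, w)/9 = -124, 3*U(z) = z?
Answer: 21184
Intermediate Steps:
V = -96
W(c, q) = 2 + 3*c (W(c, q) = 3*c + 2 = 2 + 3*c)
U(z) = z/3
n(t, w) = -1116 (n(t, w) = 9*(-124) = -1116)
(22332 + U(V)) + n(W(-8, -10), -21) = (22332 + (⅓)*(-96)) - 1116 = (22332 - 32) - 1116 = 22300 - 1116 = 21184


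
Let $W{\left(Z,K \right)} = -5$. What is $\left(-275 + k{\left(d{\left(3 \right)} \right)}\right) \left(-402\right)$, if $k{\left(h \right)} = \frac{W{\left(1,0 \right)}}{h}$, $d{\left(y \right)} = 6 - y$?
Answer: $111220$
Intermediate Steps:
$k{\left(h \right)} = - \frac{5}{h}$
$\left(-275 + k{\left(d{\left(3 \right)} \right)}\right) \left(-402\right) = \left(-275 - \frac{5}{6 - 3}\right) \left(-402\right) = \left(-275 - \frac{5}{3}\right) \left(-402\right) = \left(- \frac{830}{3}\right) \left(-402\right) = 111220$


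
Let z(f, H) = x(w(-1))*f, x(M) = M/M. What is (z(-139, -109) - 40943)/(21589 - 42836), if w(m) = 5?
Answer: 41082/21247 ≈ 1.9335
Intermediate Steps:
x(M) = 1
z(f, H) = f (z(f, H) = 1*f = f)
(z(-139, -109) - 40943)/(21589 - 42836) = (-139 - 40943)/(21589 - 42836) = -41082/(-21247) = -41082*(-1/21247) = 41082/21247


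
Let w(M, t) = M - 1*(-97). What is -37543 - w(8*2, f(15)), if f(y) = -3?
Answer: -37656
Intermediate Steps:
w(M, t) = 97 + M (w(M, t) = M + 97 = 97 + M)
-37543 - w(8*2, f(15)) = -37543 - (97 + 8*2) = -37543 - (97 + 16) = -37543 - 1*113 = -37543 - 113 = -37656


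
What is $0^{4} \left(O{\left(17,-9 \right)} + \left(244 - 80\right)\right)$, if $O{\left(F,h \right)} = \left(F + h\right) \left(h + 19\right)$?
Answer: $0$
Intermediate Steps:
$O{\left(F,h \right)} = \left(19 + h\right) \left(F + h\right)$ ($O{\left(F,h \right)} = \left(F + h\right) \left(19 + h\right) = \left(19 + h\right) \left(F + h\right)$)
$0^{4} \left(O{\left(17,-9 \right)} + \left(244 - 80\right)\right) = 0^{4} \left(\left(\left(-9\right)^{2} + 19 \cdot 17 + 19 \left(-9\right) + 17 \left(-9\right)\right) + \left(244 - 80\right)\right) = 0 \left(\left(81 + 323 - 171 - 153\right) + 164\right) = 0 \left(80 + 164\right) = 0 \cdot 244 = 0$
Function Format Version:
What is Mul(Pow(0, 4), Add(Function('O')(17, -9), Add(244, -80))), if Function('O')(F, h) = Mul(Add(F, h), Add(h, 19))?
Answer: 0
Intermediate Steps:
Function('O')(F, h) = Mul(Add(19, h), Add(F, h)) (Function('O')(F, h) = Mul(Add(F, h), Add(19, h)) = Mul(Add(19, h), Add(F, h)))
Mul(Pow(0, 4), Add(Function('O')(17, -9), Add(244, -80))) = Mul(Pow(0, 4), Add(Add(Pow(-9, 2), Mul(19, 17), Mul(19, -9), Mul(17, -9)), Add(244, -80))) = Mul(0, Add(Add(81, 323, -171, -153), 164)) = Mul(0, Add(80, 164)) = Mul(0, 244) = 0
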